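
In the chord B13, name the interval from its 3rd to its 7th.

diminished fifth

Spelling the chord: B D♯ F♯ A C♯ G♯.
That puts D♯ below A.
From D♯ to A: 6 semitones over a fifth = diminished.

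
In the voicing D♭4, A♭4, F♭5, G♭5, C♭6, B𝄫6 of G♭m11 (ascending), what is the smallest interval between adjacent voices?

major second

Adjacent intervals: D♭4→A♭4 = perfect fifth; A♭4→F♭5 = minor sixth; F♭5→G♭5 = major second; G♭5→C♭6 = perfect fourth; C♭6→B𝄫6 = minor seventh.
The smallest is F♭5 to G♭5, a major second (2 semitones).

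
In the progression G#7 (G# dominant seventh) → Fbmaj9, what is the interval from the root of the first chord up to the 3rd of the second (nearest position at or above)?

diminished second

G#7 (G# dominant seventh) has G# as its root, and Fbmaj9 has Ab as its 3rd.
G# up to Ab is 0 semitones, a whole step narrower than a major second, so the interval is diminished.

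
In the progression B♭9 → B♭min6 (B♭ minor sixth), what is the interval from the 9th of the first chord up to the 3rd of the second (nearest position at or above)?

B♭9 has C as its 9th, and B♭min6 (B♭ minor sixth) has D♭ as its 3rd.
C up to D♭ is 1 semitone, a half step narrower than a major second, so the interval is minor.

m2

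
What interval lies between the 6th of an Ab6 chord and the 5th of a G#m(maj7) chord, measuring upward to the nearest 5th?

Ab6 has F as its 6th, and G#m(maj7) has D# as its 5th.
F up to D# is 10 semitones, a half step wider than a major sixth, so the interval is augmented.

augmented sixth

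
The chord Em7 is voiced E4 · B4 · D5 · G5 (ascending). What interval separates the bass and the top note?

The outer voices are E4 and G5.
10 letter names make it a tenth; at 15 semitones (a half step narrower than major) the quality is minor.

minor tenth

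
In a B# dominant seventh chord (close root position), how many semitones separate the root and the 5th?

B#7 is spelled B#-D##-F##-A#.
B# to F## is a perfect fifth: 7 semitones.

7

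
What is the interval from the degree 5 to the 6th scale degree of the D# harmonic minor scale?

minor 2nd

The scale runs D# E# F# G# A# B C##.
The degree 5 is A# and the 6th scale degree is B.
From A# to B: 1 semitone over a second = minor.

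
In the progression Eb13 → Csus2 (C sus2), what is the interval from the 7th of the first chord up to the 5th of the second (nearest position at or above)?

Eb13 has Db as its 7th, and Csus2 (C sus2) has G as its 5th.
Db up to G is 6 semitones, a half step wider than a perfect fourth, so the interval is augmented.

augmented fourth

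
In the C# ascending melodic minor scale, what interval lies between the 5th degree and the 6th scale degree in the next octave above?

major 9th

Spelling the C# ascending melodic minor scale: C# D# E F# G# A# B#.
5th degree = G#; degree 6 (up an octave) = A#.
Counting 9 letters and 14 half steps from G# gives a major ninth.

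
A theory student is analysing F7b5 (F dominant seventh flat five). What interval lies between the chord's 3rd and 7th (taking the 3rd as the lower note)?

F7b5 is spelled F-A-C♭-E♭.
That puts A below E♭.
A up to E♭ is 6 semitones, a half step narrower than a perfect fifth, so the interval is diminished.

diminished fifth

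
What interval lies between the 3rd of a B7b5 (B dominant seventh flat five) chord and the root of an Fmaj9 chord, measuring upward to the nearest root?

diminished third

The 3rd of B7b5 (B dominant seventh flat five) is D#; the root of Fmaj9 is F.
D# up to F is 2 semitones, a whole step narrower than a major third, so the interval is diminished.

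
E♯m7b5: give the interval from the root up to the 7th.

m7

The chord tones of E♯ø7 are E♯ G♯ B D♯.
That puts E♯ below D♯.
7 letter names make it a seventh; at 10 semitones (a half step narrower than major) the quality is minor.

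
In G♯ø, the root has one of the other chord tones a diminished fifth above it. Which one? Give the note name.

D

Spelling the chord: G♯ B D F♯.
The root is G♯. A diminished fifth above G♯ is D.
D is the chord's 5th.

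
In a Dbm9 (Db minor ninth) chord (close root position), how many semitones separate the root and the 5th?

7

Spelling the chord: Db-Fb-Ab-Cb-Eb.
Db to Ab is a perfect fifth: 7 semitones.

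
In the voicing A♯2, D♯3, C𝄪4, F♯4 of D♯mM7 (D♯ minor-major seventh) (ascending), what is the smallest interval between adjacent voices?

Adjacent intervals: A♯2→D♯3 = perfect fourth; D♯3→C𝄪4 = major seventh; C𝄪4→F♯4 = diminished fourth.
The smallest is C𝄪4 to F♯4, a diminished fourth (4 semitones).

diminished 4th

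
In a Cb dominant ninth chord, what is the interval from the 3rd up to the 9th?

minor 7th

Spelling the chord: Cb, Eb, Gb, Bbb, Db.
So we need the interval from Eb up to Db.
From Eb to Db: 10 semitones over a seventh = minor.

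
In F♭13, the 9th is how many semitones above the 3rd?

10

Spelling the chord: F♭, A♭, C♭, E𝄫, G♭, D♭.
A♭ to G♭ is a minor seventh: 10 semitones.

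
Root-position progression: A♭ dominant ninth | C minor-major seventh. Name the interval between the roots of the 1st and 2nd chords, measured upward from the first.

The roots are A♭ and C.
A♭ up to C spans 3 letter names and 4 semitones — a major third.

major third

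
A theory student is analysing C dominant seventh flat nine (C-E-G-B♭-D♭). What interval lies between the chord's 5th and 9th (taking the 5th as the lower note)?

That puts G below D♭.
From G to D♭: 6 semitones over a fifth = diminished.

diminished fifth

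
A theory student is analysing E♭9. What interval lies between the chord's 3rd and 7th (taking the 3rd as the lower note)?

The chord tones of E♭9 (E♭ dominant ninth) are E♭, G, B♭, D♭, F.
That puts G below D♭.
G up to D♭ is 6 semitones, a half step narrower than a perfect fifth, so the interval is diminished.

d5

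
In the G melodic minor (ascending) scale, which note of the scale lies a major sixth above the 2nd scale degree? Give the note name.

The scale is G A Bb C D E F#.
The 2nd scale degree is A; a major sixth above that is F# — scale degree 7.

F#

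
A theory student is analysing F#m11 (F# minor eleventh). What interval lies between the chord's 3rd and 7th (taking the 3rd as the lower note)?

P5

F#m11: F#-A-C#-E-G#-B.
That puts A below E.
A up to E spans 5 letter names and 7 semitones — a perfect fifth.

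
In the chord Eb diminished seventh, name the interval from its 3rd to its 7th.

Spelling the chord: Eb, Gb, Bbb, Dbb.
The 3rd is Gb and the 7th is Dbb.
From Gb to Dbb: 6 semitones over a fifth = diminished.

diminished fifth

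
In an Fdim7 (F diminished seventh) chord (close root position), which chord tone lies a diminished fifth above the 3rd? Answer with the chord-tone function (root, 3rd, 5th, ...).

Fdim7 (F diminished seventh): F–Ab–Cb–Ebb.
The 3rd is Ab. A diminished fifth above Ab is Ebb.
Ebb is the chord's 7th.

7th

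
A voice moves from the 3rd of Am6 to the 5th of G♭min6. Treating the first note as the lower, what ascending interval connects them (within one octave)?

Am6 has C as its 3rd, and G♭min6 has D♭ as its 5th.
From C to D♭: 1 semitone over a second = minor.

minor 2nd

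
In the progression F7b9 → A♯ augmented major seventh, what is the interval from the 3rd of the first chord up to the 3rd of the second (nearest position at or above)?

augmented third

F7b9 has A as its 3rd, and A♯ augmented major seventh has C𝄪 as its 3rd.
3 letter names make it a third; at 5 semitones (a half step wider than major) the quality is augmented.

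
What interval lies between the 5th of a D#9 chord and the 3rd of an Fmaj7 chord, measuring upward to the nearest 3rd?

diminished 8th

The 5th of D#9 is A#; the 3rd of Fmaj7 is A.
A# up to A is 11 semitones, a half step narrower than a perfect octave, so the interval is diminished.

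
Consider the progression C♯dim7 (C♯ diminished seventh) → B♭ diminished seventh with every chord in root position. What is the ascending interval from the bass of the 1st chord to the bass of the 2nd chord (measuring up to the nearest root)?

d7

The roots are C♯ and B♭.
From C♯ to B♭: 9 semitones over a seventh = diminished.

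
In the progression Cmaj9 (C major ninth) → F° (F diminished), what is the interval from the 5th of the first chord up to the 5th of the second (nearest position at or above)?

The 5th of Cmaj9 (C major ninth) is G; the 5th of F° (F diminished) is C♭.
4 letter names make it a fourth; at 4 semitones (a half step narrower than perfect) the quality is diminished.

diminished fourth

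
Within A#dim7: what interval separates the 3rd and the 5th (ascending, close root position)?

A#dim7 is spelled A#-C#-E-G.
3rd = C#; 5th = E.
3 letter names make it a third; at 3 semitones (a half step narrower than major) the quality is minor.

minor third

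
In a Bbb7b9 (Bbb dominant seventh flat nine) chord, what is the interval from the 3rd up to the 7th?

diminished fifth

Spelling the chord: Bbb-Db-Fb-Abb-Cbb.
So we need the interval from Db up to Abb.
Db up to Abb is 6 semitones, a half step narrower than a perfect fifth, so the interval is diminished.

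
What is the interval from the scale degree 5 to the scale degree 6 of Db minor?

The scale runs Db Eb Fb Gb Ab Bbb Cb.
Scale degree 5 = Ab; scale degree 6 = Bbb.
2 letter names make it a second; at 1 semitone (a half step narrower than major) the quality is minor.

minor second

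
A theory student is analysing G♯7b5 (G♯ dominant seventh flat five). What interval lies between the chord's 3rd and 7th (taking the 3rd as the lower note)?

diminished fifth

G♯ dominant seventh flat five is spelled G♯ B♯ D F♯.
So we need the interval from B♯ up to F♯.
B♯ up to F♯ is 6 semitones, a half step narrower than a perfect fifth, so the interval is diminished.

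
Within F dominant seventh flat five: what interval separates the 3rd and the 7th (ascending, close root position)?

F7b5 (F dominant seventh flat five): F-A-C♭-E♭.
So we need the interval from A up to E♭.
5 letter names make it a fifth; at 6 semitones (a half step narrower than perfect) the quality is diminished.
That tritone between 3rd and 7th is what gives the dominant seventh its pull toward resolution.

diminished 5th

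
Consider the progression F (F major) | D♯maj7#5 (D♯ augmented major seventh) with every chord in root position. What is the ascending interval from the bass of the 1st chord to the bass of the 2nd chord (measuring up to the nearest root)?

The roots are F and D♯.
From F to D♯: 10 semitones over a sixth = augmented.

augmented sixth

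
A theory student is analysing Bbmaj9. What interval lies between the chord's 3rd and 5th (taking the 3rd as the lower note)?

minor third

Spelling the chord: Bb, D, F, A, C.
That puts D below F.
D up to F is 3 semitones, a half step narrower than a major third, so the interval is minor.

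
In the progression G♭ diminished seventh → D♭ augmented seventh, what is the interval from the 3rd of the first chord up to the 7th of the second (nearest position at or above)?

The 3rd of G♭ diminished seventh is B𝄫; the 7th of D♭ augmented seventh is C♭.
From B𝄫 to C♭ is 2 semitones, exactly the major second.

major second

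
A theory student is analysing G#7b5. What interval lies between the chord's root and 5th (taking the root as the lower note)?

d5

Spelling the chord: G#–B#–D–F#.
Root = G#; 5th = D.
G# up to D is 6 semitones, a half step narrower than a perfect fifth, so the interval is diminished.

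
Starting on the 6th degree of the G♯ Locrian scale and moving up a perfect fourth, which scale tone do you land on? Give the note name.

The scale is G♯ A B C♯ D E F♯.
The 6th degree is E; a perfect fourth above that is A — scale degree 2.

A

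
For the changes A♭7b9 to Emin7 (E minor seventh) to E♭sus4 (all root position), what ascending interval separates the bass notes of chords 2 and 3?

diminished octave

The roots are E and E♭.
8 letter names make it an octave; at 11 semitones (a half step narrower than perfect) the quality is diminished.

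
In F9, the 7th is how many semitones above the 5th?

3

F9 (F dominant ninth): F–A–C–Eb–G.
C to Eb is a minor third: 3 semitones.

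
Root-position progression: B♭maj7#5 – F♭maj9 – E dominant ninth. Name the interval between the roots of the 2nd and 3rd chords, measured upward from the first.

The roots are F♭ and E.
F♭ up to E is 12 semitones, a half step wider than a major seventh, so the interval is augmented.

augmented seventh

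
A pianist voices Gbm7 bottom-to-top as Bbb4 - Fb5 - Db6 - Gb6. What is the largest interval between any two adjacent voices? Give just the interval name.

Adjacent intervals: Bbb4→Fb5 = perfect fifth; Fb5→Db6 = major sixth; Db6→Gb6 = perfect fourth.
The largest is Fb5 to Db6, a major sixth (9 semitones).

major sixth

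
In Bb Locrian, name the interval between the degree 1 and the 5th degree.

diminished fifth

Bb locrian: Bb Cb Db Eb Fb Gb Ab.
So we need the interval from Bb up to Fb.
Bb up to Fb is 6 semitones, a half step narrower than a perfect fifth, so the interval is diminished.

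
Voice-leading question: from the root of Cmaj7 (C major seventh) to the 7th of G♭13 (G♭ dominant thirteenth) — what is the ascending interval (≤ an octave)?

The root of Cmaj7 (C major seventh) is C; the 7th of G♭13 (G♭ dominant thirteenth) is F♭.
4 letter names make it a fourth; at 4 semitones (a half step narrower than perfect) the quality is diminished.

diminished fourth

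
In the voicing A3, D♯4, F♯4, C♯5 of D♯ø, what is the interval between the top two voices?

Those voices are F♯4 and C♯5.
From F♯ to C♯ is 7 semitones, exactly the perfect fifth.

perfect fifth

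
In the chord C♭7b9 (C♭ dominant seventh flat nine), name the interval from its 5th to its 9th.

C♭ dominant seventh flat nine is spelled C♭ E♭ G♭ B𝄫 D𝄫.
5th = G♭; 9th = D𝄫.
G♭ up to D𝄫 is 6 semitones, a half step narrower than a perfect fifth, so the interval is diminished.

diminished 5th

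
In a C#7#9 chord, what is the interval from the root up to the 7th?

The chord tones of C# dominant seventh sharp nine are C# E# G# B D##.
The root is C# and the 7th is B.
7 letter names make it a seventh; at 10 semitones (a half step narrower than major) the quality is minor.

minor seventh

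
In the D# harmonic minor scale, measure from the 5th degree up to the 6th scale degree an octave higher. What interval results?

Spelling the D# harmonic minor scale: D# E# F# G# A# B C##.
So we need the interval from A# up to B.
A# up to B is 13 semitones, a half step narrower than a major ninth, so the interval is minor.

m9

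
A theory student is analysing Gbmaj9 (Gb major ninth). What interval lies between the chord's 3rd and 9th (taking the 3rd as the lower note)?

Gb major ninth: Gb, Bb, Db, F, Ab.
That puts Bb below Ab.
7 letter names make it a seventh; at 10 semitones (a half step narrower than major) the quality is minor.

minor seventh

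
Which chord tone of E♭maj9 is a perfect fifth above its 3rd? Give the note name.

D

The chord tones of E♭maj9 (E♭ major ninth) are E♭ G B♭ D F.
The 3rd is G. A perfect fifth above G is D.
D is the chord's 7th.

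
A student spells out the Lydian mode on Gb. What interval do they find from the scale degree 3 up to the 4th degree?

Gb lydian: Gb Ab Bb C Db Eb F.
So we need the interval from Bb up to C.
From Bb to C is 2 semitones, exactly the major second.

major 2nd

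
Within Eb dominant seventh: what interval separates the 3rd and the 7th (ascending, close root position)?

Eb dominant seventh is spelled Eb–G–Bb–Db.
The 3rd is G and the 7th is Db.
5 letter names make it a fifth; at 6 semitones (a half step narrower than perfect) the quality is diminished.
That tritone between 3rd and 7th is what gives the dominant seventh its pull toward resolution.

diminished 5th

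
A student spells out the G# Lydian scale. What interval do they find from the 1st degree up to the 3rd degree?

major 3rd

The scale runs G# A# B# C## D# E# F##.
That puts G# below B#.
Counting 3 letters and 4 half steps from G# gives a major third.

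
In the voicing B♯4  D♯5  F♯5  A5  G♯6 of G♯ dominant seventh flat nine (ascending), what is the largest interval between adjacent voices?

Adjacent intervals: B♯4→D♯5 = minor third; D♯5→F♯5 = minor third; F♯5→A5 = minor third; A5→G♯6 = major seventh.
The largest is A5 to G♯6, a major seventh (11 semitones).

major 7th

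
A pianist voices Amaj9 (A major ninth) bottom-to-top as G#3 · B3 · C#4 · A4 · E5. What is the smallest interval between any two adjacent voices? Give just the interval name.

Adjacent intervals: G#3→B3 = minor third; B3→C#4 = major second; C#4→A4 = minor sixth; A4→E5 = perfect fifth.
The smallest is B3 to C#4, a major second (2 semitones).

major second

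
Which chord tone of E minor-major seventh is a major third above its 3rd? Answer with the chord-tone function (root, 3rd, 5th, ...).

5th

The chord tones of EmM7 (E minor-major seventh) are E, G, B, D#.
The 3rd is G. A major third above G is B.
B is the chord's 5th.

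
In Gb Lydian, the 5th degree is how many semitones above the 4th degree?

The scale is Gb Ab Bb C Db Eb F.
C up to Db is a minor second — 1 semitone.

1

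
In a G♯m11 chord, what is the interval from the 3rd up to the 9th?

G♯m11 (G♯ minor eleventh) is spelled G♯–B–D♯–F♯–A♯–C♯.
The 3rd is B and the 9th is A♯.
Counting 7 letters and 11 half steps from B gives a major seventh.

major 7th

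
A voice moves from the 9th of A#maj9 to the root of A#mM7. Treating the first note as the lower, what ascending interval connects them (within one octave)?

minor 7th

A#maj9 has B# as its 9th, and A#mM7 has A# as its root.
7 letter names make it a seventh; at 10 semitones (a half step narrower than major) the quality is minor.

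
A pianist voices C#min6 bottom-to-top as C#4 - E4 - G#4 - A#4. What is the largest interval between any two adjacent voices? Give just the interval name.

Adjacent intervals: C#4→E4 = minor third; E4→G#4 = major third; G#4→A#4 = major second.
The largest is E4 to G#4, a major third (4 semitones).

major 3rd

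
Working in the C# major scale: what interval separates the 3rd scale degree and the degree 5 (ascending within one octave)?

Spelling the C# major scale: C# D# E# F# G# A# B#.
So we need the interval from E# up to G#.
3 letter names make it a third; at 3 semitones (a half step narrower than major) the quality is minor.

minor 3rd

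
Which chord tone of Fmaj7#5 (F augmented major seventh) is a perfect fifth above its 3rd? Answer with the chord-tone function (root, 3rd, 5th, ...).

7th

Spelling the chord: F–A–C#–E.
The 3rd is A. A perfect fifth above A is E.
E is the chord's 7th.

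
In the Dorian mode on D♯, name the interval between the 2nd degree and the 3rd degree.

minor second

The scale runs D♯ E♯ F♯ G♯ A♯ B♯ C♯.
2nd degree = E♯; 3rd scale degree = F♯.
E♯ up to F♯ is 1 semitone, a half step narrower than a major second, so the interval is minor.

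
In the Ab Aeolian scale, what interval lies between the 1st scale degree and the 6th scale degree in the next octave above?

m13

Ab natural minor: Ab Bb Cb Db Eb Fb Gb.
1st scale degree = Ab; degree 6 (up an octave) = Fb.
Ab up to Fb is 20 semitones, a half step narrower than a major thirteenth, so the interval is minor.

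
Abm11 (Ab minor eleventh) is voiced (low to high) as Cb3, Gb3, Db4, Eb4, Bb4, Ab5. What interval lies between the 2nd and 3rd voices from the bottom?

Those voices are Gb3 and Db4.
Counting 5 letters and 7 half steps from Gb gives a perfect fifth.

perfect fifth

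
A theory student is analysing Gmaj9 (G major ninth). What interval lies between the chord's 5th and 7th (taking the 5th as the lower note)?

major 3rd

G major ninth: G B D F# A.
So we need the interval from D up to F#.
Counting 3 letters and 4 half steps from D gives a major third.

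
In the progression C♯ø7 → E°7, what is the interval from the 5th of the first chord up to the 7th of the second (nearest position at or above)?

diminished fifth

C♯ø7 has G as its 5th, and E°7 has D♭ as its 7th.
G up to D♭ is 6 semitones, a half step narrower than a perfect fifth, so the interval is diminished.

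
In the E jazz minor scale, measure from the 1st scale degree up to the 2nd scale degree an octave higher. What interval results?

The scale runs E F♯ G A B C♯ D♯.
1st scale degree = E; degree 2 (up an octave) = F♯.
From E to F♯ is 14 semitones, exactly the major ninth.

major ninth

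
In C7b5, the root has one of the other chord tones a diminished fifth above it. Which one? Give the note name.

Spelling the chord: C–E–Gb–Bb.
The root is C. A diminished fifth above C is Gb.
Gb is the chord's 5th.

Gb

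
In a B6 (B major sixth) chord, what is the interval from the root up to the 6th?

major sixth

B major sixth is spelled B D♯ F♯ G♯.
So we need the interval from B up to G♯.
B up to G♯ spans 6 letter names and 9 semitones — a major sixth.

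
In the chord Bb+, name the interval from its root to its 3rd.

The chord tones of Bbaug are Bb, D, F#.
That puts Bb below D.
From Bb to D is 4 semitones, exactly the major third.

M3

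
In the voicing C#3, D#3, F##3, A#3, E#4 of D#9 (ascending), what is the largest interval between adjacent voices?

perfect fifth

Adjacent intervals: C#3→D#3 = major second; D#3→F##3 = major third; F##3→A#3 = minor third; A#3→E#4 = perfect fifth.
The largest is A#3 to E#4, a perfect fifth (7 semitones).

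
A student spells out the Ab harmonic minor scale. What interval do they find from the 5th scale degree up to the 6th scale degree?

minor 2nd

The scale runs Ab Bb Cb Db Eb Fb G.
That puts Eb below Fb.
Eb up to Fb is 1 semitone, a half step narrower than a major second, so the interval is minor.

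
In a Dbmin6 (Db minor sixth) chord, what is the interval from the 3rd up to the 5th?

Spelling the chord: Db Fb Ab Bb.
That puts Fb below Ab.
From Fb to Ab is 4 semitones, exactly the major third.

major third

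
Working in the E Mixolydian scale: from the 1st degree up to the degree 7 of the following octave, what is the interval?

The scale runs E F♯ G♯ A B C♯ D.
1st degree = E; 7th degree (up an octave) = D.
From E to D: 22 semitones over a fourteenth = minor.

m14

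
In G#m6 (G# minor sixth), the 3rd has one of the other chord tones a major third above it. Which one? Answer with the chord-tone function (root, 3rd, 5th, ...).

5th

Spelling the chord: G#, B, D#, E#.
The 3rd is B. A major third above B is D#.
D# is the chord's 5th.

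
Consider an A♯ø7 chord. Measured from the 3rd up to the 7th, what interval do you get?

P5

A♯ø is spelled A♯ C♯ E G♯.
That puts C♯ below G♯.
From C♯ to G♯ is 7 semitones, exactly the perfect fifth.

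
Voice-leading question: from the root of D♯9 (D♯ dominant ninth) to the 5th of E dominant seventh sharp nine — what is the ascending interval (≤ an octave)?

minor 6th

D♯9 (D♯ dominant ninth) has D♯ as its root, and E dominant seventh sharp nine has B as its 5th.
6 letter names make it a sixth; at 8 semitones (a half step narrower than major) the quality is minor.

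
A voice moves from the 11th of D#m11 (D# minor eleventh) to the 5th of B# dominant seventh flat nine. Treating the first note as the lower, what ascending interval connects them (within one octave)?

D#m11 (D# minor eleventh) has G# as its 11th, and B# dominant seventh flat nine has F## as its 5th.
Counting 7 letters and 11 half steps from G# gives a major seventh.

major 7th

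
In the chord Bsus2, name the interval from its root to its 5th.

perfect 5th

Spelling the chord: B, C#, F#.
So we need the interval from B up to F#.
B up to F# spans 5 letter names and 7 semitones — a perfect fifth.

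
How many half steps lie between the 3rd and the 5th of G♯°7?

3

The chord tones of G♯ diminished seventh are G♯, B, D, F.
B to D is a minor third: 3 semitones.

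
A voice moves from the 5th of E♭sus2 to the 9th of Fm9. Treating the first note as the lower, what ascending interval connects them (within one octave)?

major 6th

The 5th of E♭sus2 is B♭; the 9th of Fm9 is G.
B♭ up to G spans 6 letter names and 9 semitones — a major sixth.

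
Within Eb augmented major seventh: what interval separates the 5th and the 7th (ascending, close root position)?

minor third

Spelling the chord: Eb G B D.
That puts B below D.
From B to D: 3 semitones over a third = minor.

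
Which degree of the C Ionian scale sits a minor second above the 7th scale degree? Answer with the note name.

The scale is C D E F G A B.
The 7th scale degree is B; a minor second above that is C — scale degree 1.

C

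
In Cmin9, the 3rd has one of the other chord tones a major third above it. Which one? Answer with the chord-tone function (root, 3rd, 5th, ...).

5th

Cm9 (C minor ninth): C Eb G Bb D.
The 3rd is Eb. A major third above Eb is G.
G is the chord's 5th.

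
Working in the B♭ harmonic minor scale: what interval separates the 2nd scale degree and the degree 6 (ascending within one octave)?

Spelling the B♭ harmonic minor scale: B♭ C D♭ E♭ F G♭ A.
So we need the interval from C up to G♭.
5 letter names make it a fifth; at 6 semitones (a half step narrower than perfect) the quality is diminished.

diminished 5th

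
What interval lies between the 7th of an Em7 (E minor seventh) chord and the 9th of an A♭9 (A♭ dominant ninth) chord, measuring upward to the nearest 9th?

m6

The 7th of Em7 (E minor seventh) is D; the 9th of A♭9 (A♭ dominant ninth) is B♭.
From D to B♭: 8 semitones over a sixth = minor.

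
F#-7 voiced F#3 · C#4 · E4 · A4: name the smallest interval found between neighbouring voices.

minor 3rd

Adjacent intervals: F#3→C#4 = perfect fifth; C#4→E4 = minor third; E4→A4 = perfect fourth.
The smallest is C#4 to E4, a minor third (3 semitones).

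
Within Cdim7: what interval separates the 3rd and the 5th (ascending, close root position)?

minor third

C°7: C, E♭, G♭, B𝄫.
The 3rd is E♭ and the 5th is G♭.
3 letter names make it a third; at 3 semitones (a half step narrower than major) the quality is minor.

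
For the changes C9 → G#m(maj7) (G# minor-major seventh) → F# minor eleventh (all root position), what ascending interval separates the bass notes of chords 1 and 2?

augmented fifth

The roots are C and G#.
C up to G# is 8 semitones, a half step wider than a perfect fifth, so the interval is augmented.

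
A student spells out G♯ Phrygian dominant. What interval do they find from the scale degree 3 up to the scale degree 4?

minor second

The scale runs G♯ A B♯ C♯ D♯ E F♯.
The scale degree 3 is B♯ and the 4th degree is C♯.
From B♯ to C♯: 1 semitone over a second = minor.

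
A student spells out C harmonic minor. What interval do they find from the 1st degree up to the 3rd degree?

minor third

Spelling C harmonic minor: C D E♭ F G A♭ B.
So we need the interval from C up to E♭.
From C to E♭: 3 semitones over a third = minor.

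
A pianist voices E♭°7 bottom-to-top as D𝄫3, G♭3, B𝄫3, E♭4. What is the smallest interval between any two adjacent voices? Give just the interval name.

Adjacent intervals: D𝄫3→G♭3 = augmented fourth; G♭3→B𝄫3 = minor third; B𝄫3→E♭4 = augmented fourth.
The smallest is G♭3 to B𝄫3, a minor third (3 semitones).

minor third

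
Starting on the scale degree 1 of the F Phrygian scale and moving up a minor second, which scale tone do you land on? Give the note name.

Gb

The scale is F Gb Ab Bb C Db Eb.
The scale degree 1 is F; a minor second above that is Gb — scale degree 2.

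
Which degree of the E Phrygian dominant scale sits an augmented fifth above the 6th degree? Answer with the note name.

G#

The scale is E F G# A B C D.
The 6th degree is C; an augmented fifth above that is G# — scale degree 3.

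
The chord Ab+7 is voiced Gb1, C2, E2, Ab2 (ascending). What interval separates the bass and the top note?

The outer voices are Gb1 and Ab2.
Counting 9 letters and 14 half steps from Gb gives a major ninth.

major 9th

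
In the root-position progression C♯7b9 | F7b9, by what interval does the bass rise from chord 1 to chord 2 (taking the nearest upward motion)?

The roots are C♯ and F.
From C♯ to F: 4 semitones over a fourth = diminished.

d4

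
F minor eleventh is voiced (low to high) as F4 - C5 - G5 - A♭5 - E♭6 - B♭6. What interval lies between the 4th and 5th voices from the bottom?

P5

Those voices are A♭5 and E♭6.
A♭ up to E♭ spans 5 letter names and 7 semitones — a perfect fifth.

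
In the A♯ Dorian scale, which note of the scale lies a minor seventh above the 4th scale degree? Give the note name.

C#

The scale is A♯ B♯ C♯ D♯ E♯ F𝄪 G♯.
The 4th scale degree is D♯; a minor seventh above that is C♯ — scale degree 3.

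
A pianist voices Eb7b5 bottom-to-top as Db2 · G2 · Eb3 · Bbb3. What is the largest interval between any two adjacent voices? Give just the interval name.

minor sixth

Adjacent intervals: Db2→G2 = augmented fourth; G2→Eb3 = minor sixth; Eb3→Bbb3 = diminished fifth.
The largest is G2 to Eb3, a minor sixth (8 semitones).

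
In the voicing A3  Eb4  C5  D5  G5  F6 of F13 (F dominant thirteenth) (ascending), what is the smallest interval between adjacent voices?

major second

Adjacent intervals: A3→Eb4 = diminished fifth; Eb4→C5 = major sixth; C5→D5 = major second; D5→G5 = perfect fourth; G5→F6 = minor seventh.
The smallest is C5 to D5, a major second (2 semitones).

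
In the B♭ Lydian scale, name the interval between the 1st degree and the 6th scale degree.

major sixth

The scale runs B♭ C D E F G A.
1st degree = B♭; scale degree 6 = G.
Counting 6 letters and 9 half steps from B♭ gives a major sixth.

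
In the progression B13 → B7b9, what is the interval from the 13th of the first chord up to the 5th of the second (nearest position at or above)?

minor seventh

The 13th of B13 is G#; the 5th of B7b9 is F#.
7 letter names make it a seventh; at 10 semitones (a half step narrower than major) the quality is minor.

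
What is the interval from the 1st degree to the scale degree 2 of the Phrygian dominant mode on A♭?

minor second

Spelling the Phrygian dominant mode on A♭: A♭ B𝄫 C D♭ E♭ F♭ G♭.
That puts A♭ below B𝄫.
2 letter names make it a second; at 1 semitone (a half step narrower than major) the quality is minor.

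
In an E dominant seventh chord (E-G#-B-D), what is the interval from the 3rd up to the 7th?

So we need the interval from G# up to D.
From G# to D: 6 semitones over a fifth = diminished.

diminished fifth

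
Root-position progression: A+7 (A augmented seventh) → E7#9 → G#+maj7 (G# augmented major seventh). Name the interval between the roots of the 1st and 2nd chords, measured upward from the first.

The roots are A and E.
Counting 5 letters and 7 half steps from A gives a perfect fifth.

P5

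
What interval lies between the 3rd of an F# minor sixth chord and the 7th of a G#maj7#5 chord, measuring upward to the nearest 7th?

F# minor sixth has A as its 3rd, and G#maj7#5 has F## as its 7th.
From A to F##: 10 semitones over a sixth = augmented.

augmented sixth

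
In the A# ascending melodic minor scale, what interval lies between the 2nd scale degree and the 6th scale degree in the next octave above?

perfect twelfth

A# melodic minor: A# B# C# D# E# F## G##.
2nd scale degree = B#; degree 6 (up an octave) = F##.
Counting 12 letters and 19 half steps from B# gives a perfect twelfth.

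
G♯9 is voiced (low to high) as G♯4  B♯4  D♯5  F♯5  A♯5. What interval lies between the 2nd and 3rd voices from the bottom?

Those voices are B♯4 and D♯5.
From B♯ to D♯: 3 semitones over a third = minor.

minor 3rd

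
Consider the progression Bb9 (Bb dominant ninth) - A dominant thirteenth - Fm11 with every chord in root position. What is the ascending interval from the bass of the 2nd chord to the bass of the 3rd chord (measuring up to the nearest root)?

The roots are A and F.
A up to F is 8 semitones, a half step narrower than a major sixth, so the interval is minor.

minor sixth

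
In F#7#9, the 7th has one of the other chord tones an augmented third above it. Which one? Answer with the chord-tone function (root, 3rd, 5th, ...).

The chord tones of F#7#9 are F#, A#, C#, E, G##.
The 7th is E. An augmented third above E is G##.
G## is the chord's 9th.

9th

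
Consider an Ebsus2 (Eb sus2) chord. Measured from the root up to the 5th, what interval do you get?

The chord tones of Ebsus2 are Eb, F, Bb.
So we need the interval from Eb up to Bb.
Eb up to Bb spans 5 letter names and 7 semitones — a perfect fifth.

perfect fifth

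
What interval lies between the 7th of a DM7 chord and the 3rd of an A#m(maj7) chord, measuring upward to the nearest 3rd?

P1

DM7 has C# as its 7th, and A#m(maj7) has C# as its 3rd.
Counting 1 letters and 0 half steps from C# gives a perfect unison.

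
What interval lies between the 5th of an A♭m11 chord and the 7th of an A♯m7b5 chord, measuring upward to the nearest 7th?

augmented 3rd

A♭m11 has E♭ as its 5th, and A♯m7b5 has G♯ as its 7th.
3 letter names make it a third; at 5 semitones (a half step wider than major) the quality is augmented.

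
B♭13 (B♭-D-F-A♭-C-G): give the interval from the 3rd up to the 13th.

3rd = D; 13th = G.
From D to G is 17 semitones, exactly the perfect eleventh.

perfect eleventh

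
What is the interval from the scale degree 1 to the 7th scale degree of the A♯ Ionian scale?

major 7th

Spelling the A♯ Ionian scale: A♯ B♯ C𝄪 D♯ E♯ F𝄪 G𝄪.
Scale degree 1 = A♯; 7th scale degree = G𝄪.
Counting 7 letters and 11 half steps from A♯ gives a major seventh.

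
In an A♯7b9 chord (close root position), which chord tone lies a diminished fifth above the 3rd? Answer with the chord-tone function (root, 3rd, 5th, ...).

7th

The chord tones of A♯7b9 are A♯–C𝄪–E♯–G♯–B.
The 3rd is C𝄪. A diminished fifth above C𝄪 is G♯.
G♯ is the chord's 7th.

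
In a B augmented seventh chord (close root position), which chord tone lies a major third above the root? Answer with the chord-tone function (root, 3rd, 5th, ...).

B7#5: B–D#–F##–A.
The root is B. A major third above B is D#.
D# is the chord's 3rd.

3rd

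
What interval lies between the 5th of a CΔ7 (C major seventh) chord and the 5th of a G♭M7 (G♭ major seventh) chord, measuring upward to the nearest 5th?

diminished fifth

CΔ7 (C major seventh) has G as its 5th, and G♭M7 (G♭ major seventh) has D♭ as its 5th.
From G to D♭: 6 semitones over a fifth = diminished.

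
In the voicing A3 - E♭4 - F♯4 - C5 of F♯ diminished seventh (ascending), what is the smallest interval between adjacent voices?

Adjacent intervals: A3→E♭4 = diminished fifth; E♭4→F♯4 = augmented second; F♯4→C5 = diminished fifth.
The smallest is E♭4 to F♯4, an augmented second (3 semitones).

augmented second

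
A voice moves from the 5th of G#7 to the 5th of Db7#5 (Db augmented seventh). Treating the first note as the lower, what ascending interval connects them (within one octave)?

d5

The 5th of G#7 is D#; the 5th of Db7#5 (Db augmented seventh) is A.
From D# to A: 6 semitones over a fifth = diminished.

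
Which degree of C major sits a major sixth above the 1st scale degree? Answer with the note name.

The scale is C D E F G A B.
The 1st scale degree is C; a major sixth above that is A — scale degree 6.

A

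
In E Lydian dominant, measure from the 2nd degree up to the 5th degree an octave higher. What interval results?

E lydian dominant: E F# G# A# B C# D.
That puts F# below B.
From F# to B is 17 semitones, exactly the perfect eleventh.

perfect 11th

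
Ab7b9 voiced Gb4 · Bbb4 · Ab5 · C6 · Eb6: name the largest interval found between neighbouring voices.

major seventh

Adjacent intervals: Gb4→Bbb4 = minor third; Bbb4→Ab5 = major seventh; Ab5→C6 = major third; C6→Eb6 = minor third.
The largest is Bbb4 to Ab5, a major seventh (11 semitones).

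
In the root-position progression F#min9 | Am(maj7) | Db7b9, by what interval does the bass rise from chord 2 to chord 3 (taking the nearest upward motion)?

The roots are A and Db.
From A to Db: 4 semitones over a fourth = diminished.

d4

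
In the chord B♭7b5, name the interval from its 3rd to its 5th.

diminished third

The chord tones of B♭7b5 are B♭ D F♭ A♭.
That puts D below F♭.
D up to F♭ is 2 semitones, a whole step narrower than a major third, so the interval is diminished.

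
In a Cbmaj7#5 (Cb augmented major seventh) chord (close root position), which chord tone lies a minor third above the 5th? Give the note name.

Spelling the chord: Cb–Eb–G–Bb.
The 5th is G. A minor third above G is Bb.
Bb is the chord's 7th.

Bb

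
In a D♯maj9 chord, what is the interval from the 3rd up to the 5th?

minor third

D♯maj9 (D♯ major ninth) is spelled D♯ F𝄪 A♯ C𝄪 E♯.
The 3rd is F𝄪 and the 5th is A♯.
3 letter names make it a third; at 3 semitones (a half step narrower than major) the quality is minor.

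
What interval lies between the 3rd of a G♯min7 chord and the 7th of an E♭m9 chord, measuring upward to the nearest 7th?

The 3rd of G♯min7 is B; the 7th of E♭m9 is D♭.
3 letter names make it a third; at 2 semitones (a whole step narrower than major) the quality is diminished.

diminished third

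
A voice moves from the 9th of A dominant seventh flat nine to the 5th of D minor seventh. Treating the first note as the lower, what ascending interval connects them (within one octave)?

major seventh

The 9th of A dominant seventh flat nine is B♭; the 5th of D minor seventh is A.
B♭ up to A spans 7 letter names and 11 semitones — a major seventh.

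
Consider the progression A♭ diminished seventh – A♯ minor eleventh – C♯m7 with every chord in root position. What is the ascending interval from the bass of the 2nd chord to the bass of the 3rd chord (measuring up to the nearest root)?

m3

The roots are A♯ and C♯.
From A♯ to C♯: 3 semitones over a third = minor.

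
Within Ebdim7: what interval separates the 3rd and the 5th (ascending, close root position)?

Ebdim7 is spelled Eb–Gb–Bbb–Dbb.
So we need the interval from Gb up to Bbb.
3 letter names make it a third; at 3 semitones (a half step narrower than major) the quality is minor.

minor third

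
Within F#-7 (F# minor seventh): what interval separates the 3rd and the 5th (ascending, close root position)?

major third

Spelling the chord: F#, A, C#, E.
That puts A below C#.
A up to C# spans 3 letter names and 4 semitones — a major third.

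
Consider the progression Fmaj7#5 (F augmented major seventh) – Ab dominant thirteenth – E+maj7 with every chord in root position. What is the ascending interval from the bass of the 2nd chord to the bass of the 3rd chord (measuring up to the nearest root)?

A5

The roots are Ab and E.
Ab up to E is 8 semitones, a half step wider than a perfect fifth, so the interval is augmented.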